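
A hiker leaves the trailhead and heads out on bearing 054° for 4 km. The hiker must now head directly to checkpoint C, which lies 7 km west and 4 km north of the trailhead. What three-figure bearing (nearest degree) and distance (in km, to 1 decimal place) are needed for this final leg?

279°, 10.4 km

Leg 1 (054°, 4 km): east 4 sin 54° = 3.24, north 4 cos 54° = 2.35
Current position: (3.24, 2.35). Target: (-7, 4). Remaining: Δeast = -10.24, Δnorth = 1.65.
Bearing = atan2(-10.24, 1.65) mod 360° = 279.15°; distance = √((-10.24)² + (1.65)²) = 10.368 km.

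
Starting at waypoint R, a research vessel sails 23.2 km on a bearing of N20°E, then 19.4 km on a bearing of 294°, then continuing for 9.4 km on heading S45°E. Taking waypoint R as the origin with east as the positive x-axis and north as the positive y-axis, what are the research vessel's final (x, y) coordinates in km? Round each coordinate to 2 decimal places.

(-3.14, 23.04)

Leg 1 (N20°E, 23.2 km): east 23.2 sin 20° = 7.93, north 23.2 cos 20° = 21.80
Leg 2 (294°, 19.4 km): east 19.4 sin 294° = -17.72, north 19.4 cos 294° = 7.89
Leg 3 (S45°E, 9.4 km): east 9.4 sin 135° = 6.65, north 9.4 cos 135° = -6.65
Summing: -3.14 km east, 23.04 km north → (-3.14, 23.04).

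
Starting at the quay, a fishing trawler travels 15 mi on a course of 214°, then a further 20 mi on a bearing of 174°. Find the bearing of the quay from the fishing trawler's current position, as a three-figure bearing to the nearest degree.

Leg 1 (214°, 15 mi): east 15 sin 214° = -8.39, north 15 cos 214° = -12.44
Leg 2 (174°, 20 mi): east 20 sin 174° = 2.09, north 20 cos 174° = -19.89
Net displacement: -6.30 east, -32.33 north. Direction back to start is (6.30, 32.33): bearing = atan2(6.30, 32.33) mod 360° = 11.02° ≈ 011°.

011°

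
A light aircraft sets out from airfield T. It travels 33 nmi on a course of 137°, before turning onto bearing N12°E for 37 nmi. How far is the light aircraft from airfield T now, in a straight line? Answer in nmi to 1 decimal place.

32.5 nmi

Leg 1 (137°, 33 nmi): east 33 sin 137° = 22.51, north 33 cos 137° = -24.13
Leg 2 (N12°E, 37 nmi): east 37 sin 12° = 7.69, north 37 cos 12° = 36.19
Net: 30.20 east, 12.06 north. Distance = √((30.20)² + (12.06)²) = 32.517 nmi.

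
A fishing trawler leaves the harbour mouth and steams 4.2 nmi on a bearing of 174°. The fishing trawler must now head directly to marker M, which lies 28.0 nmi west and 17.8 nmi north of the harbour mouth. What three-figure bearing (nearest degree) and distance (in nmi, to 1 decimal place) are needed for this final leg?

Leg 1 (174°, 4.2 nmi): east 4.2 sin 174° = 0.44, north 4.2 cos 174° = -4.18
Current position: (0.44, -4.18). Target: (-28.0, 17.8). Remaining: Δeast = -28.44, Δnorth = 21.98.
Bearing = atan2(-28.44, 21.98) mod 360° = 307.70°; distance = √((-28.44)² + (21.98)²) = 35.941 nmi.

308°, 35.9 nmi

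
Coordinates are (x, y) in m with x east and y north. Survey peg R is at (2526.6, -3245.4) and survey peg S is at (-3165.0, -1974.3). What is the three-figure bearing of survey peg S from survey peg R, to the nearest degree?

283°

Δeast = -3165.0 − 2526.6 = -5691.60; Δnorth = -1974.3 − -3245.4 = 1271.10.
Bearing = atan2(Δeast, Δnorth) mod 360° = 282.59° ≈ 283°.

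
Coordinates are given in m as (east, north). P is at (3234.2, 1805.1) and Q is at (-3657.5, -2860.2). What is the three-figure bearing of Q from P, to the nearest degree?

236°

Δeast = -3657.5 − 3234.2 = -6891.70; Δnorth = -2860.2 − 1805.1 = -4665.30.
Bearing = atan2(Δeast, Δnorth) mod 360° = 235.90° ≈ 236°.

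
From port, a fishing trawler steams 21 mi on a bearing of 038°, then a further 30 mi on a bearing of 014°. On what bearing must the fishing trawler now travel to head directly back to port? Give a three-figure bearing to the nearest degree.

204°

Leg 1 (038°, 21 mi): east 21 sin 38° = 12.93, north 21 cos 38° = 16.55
Leg 2 (014°, 30 mi): east 30 sin 14° = 7.26, north 30 cos 14° = 29.11
Net displacement: 20.19 east, 45.66 north. Direction back to start is (-20.19, -45.66): bearing = atan2(-20.19, -45.66) mod 360° = 203.85° ≈ 204°.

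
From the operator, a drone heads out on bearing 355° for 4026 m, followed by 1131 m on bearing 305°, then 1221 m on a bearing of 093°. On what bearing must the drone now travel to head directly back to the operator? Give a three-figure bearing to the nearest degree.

179°

Leg 1 (355°, 4026 m): east 4026 sin 355° = -350.89, north 4026 cos 355° = 4010.68
Leg 2 (305°, 1131 m): east 1131 sin 305° = -926.46, north 1131 cos 305° = 648.71
Leg 3 (093°, 1221 m): east 1221 sin 93° = 1219.33, north 1221 cos 93° = -63.90
Net displacement: -58.02 east, 4595.49 north. Direction back to start is (58.02, -4595.49): bearing = atan2(58.02, -4595.49) mod 360° = 179.28° ≈ 179°.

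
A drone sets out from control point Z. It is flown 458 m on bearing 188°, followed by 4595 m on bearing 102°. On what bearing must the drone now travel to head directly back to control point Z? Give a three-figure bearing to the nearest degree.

Leg 1 (188°, 458 m): east 458 sin 188° = -63.74, north 458 cos 188° = -453.54
Leg 2 (102°, 4595 m): east 4595 sin 102° = 4494.59, north 4595 cos 102° = -955.35
Net displacement: 4430.85 east, -1408.90 north. Direction back to start is (-4430.85, 1408.90): bearing = atan2(-4430.85, 1408.90) mod 360° = 287.64° ≈ 288°.

288°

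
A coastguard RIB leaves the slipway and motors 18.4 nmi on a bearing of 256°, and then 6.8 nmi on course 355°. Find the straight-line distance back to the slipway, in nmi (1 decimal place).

Leg 1 (256°, 18.4 nmi): east 18.4 sin 256° = -17.85, north 18.4 cos 256° = -4.45
Leg 2 (355°, 6.8 nmi): east 6.8 sin 355° = -0.59, north 6.8 cos 355° = 6.77
Net: -18.45 east, 2.32 north. Distance = √((-18.45)² + (2.32)²) = 18.592 nmi.

18.6 nmi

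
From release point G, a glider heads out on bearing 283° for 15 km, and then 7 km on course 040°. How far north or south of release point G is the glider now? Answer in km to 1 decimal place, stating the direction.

Leg 1 (283°, 15 km): east 15 sin 283° = -14.62, north 15 cos 283° = 3.37
Leg 2 (040°, 7 km): east 7 sin 40° = 4.50, north 7 cos 40° = 5.36
Net north component: 8.74 km.

8.7 km north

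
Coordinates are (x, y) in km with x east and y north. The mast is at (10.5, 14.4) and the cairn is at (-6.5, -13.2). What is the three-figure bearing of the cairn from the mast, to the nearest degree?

212°

Δeast = -6.5 − 10.5 = -17.00; Δnorth = -13.2 − 14.4 = -27.60.
Bearing = atan2(Δeast, Δnorth) mod 360° = 211.63° ≈ 212°.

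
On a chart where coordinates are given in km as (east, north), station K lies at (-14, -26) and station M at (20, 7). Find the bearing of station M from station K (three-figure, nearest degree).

046°

Δeast = 20 − -14 = 34.00; Δnorth = 7 − -26 = 33.00.
Bearing = atan2(Δeast, Δnorth) mod 360° = 45.86° ≈ 046°.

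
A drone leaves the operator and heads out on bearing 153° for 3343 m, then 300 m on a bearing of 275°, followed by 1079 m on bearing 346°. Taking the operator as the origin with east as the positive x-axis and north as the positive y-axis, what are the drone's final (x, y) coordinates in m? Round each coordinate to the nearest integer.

(958, -1906)

Leg 1 (153°, 3343 m): east 3343 sin 153° = 1517.69, north 3343 cos 153° = -2978.63
Leg 2 (275°, 300 m): east 300 sin 275° = -298.86, north 300 cos 275° = 26.15
Leg 3 (346°, 1079 m): east 1079 sin 346° = -261.03, north 1079 cos 346° = 1046.95
Summing: 957.80 m east, -1905.54 m north → (958, -1906).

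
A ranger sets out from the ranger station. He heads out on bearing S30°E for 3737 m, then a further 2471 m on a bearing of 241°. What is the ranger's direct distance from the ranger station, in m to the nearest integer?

4444 m

Leg 1 (S30°E, 3737 m): east 3737 sin 150° = 1868.50, north 3737 cos 150° = -3236.34
Leg 2 (241°, 2471 m): east 2471 sin 241° = -2161.19, north 2471 cos 241° = -1197.96
Net: -292.69 east, -4434.30 north. Distance = √((-292.69)² + (-4434.30)²) = 4443.950 m.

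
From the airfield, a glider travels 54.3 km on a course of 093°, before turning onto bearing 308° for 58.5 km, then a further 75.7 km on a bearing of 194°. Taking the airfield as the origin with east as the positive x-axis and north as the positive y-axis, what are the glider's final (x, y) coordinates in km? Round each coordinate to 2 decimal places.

(-10.19, -40.28)

Leg 1 (093°, 54.3 km): east 54.3 sin 93° = 54.23, north 54.3 cos 93° = -2.84
Leg 2 (308°, 58.5 km): east 58.5 sin 308° = -46.10, north 58.5 cos 308° = 36.02
Leg 3 (194°, 75.7 km): east 75.7 sin 194° = -18.31, north 75.7 cos 194° = -73.45
Summing: -10.19 km east, -40.28 km north → (-10.19, -40.28).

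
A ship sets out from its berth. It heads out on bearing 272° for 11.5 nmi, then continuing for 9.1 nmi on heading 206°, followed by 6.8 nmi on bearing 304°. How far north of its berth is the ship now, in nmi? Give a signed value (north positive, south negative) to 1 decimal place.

Leg 1 (272°, 11.5 nmi): east 11.5 sin 272° = -11.49, north 11.5 cos 272° = 0.40
Leg 2 (206°, 9.1 nmi): east 9.1 sin 206° = -3.99, north 9.1 cos 206° = -8.18
Leg 3 (304°, 6.8 nmi): east 6.8 sin 304° = -5.64, north 6.8 cos 304° = 3.80
Net north component: -3.98 nmi.

-4.0 nmi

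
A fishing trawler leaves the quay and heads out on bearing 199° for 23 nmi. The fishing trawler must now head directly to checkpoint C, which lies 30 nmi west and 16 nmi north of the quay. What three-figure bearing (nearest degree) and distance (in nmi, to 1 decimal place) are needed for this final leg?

329°, 44.0 nmi

Leg 1 (199°, 23 nmi): east 23 sin 199° = -7.49, north 23 cos 199° = -21.75
Current position: (-7.49, -21.75). Target: (-30, 16). Remaining: Δeast = -22.51, Δnorth = 37.75.
Bearing = atan2(-22.51, 37.75) mod 360° = 329.19°; distance = √((-22.51)² + (37.75)²) = 43.950 nmi.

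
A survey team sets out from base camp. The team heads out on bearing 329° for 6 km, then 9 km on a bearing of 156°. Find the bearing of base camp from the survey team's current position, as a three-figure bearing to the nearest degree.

350°

Leg 1 (329°, 6 km): east 6 sin 329° = -3.09, north 6 cos 329° = 5.14
Leg 2 (156°, 9 km): east 9 sin 156° = 3.66, north 9 cos 156° = -8.22
Net displacement: 0.57 east, -3.08 north. Direction back to start is (-0.57, 3.08): bearing = atan2(-0.57, 3.08) mod 360° = 349.50° ≈ 350°.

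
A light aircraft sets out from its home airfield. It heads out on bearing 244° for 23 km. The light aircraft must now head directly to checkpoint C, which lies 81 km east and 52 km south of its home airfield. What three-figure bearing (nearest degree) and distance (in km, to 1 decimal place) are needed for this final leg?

112°, 110.0 km

Leg 1 (244°, 23 km): east 23 sin 244° = -20.67, north 23 cos 244° = -10.08
Current position: (-20.67, -10.08). Target: (81, -52). Remaining: Δeast = 101.67, Δnorth = -41.92.
Bearing = atan2(101.67, -41.92) mod 360° = 112.41°; distance = √((101.67)² + (-41.92)²) = 109.974 km.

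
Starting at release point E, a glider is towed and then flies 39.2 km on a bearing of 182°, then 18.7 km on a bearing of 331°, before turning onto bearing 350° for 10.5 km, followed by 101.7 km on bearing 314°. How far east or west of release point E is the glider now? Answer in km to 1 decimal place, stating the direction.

Leg 1 (182°, 39.2 km): east 39.2 sin 182° = -1.37, north 39.2 cos 182° = -39.18
Leg 2 (331°, 18.7 km): east 18.7 sin 331° = -9.07, north 18.7 cos 331° = 16.36
Leg 3 (350°, 10.5 km): east 10.5 sin 350° = -1.82, north 10.5 cos 350° = 10.34
Leg 4 (314°, 101.7 km): east 101.7 sin 314° = -73.16, north 101.7 cos 314° = 70.65
Net east component: -85.41 km.

85.4 km west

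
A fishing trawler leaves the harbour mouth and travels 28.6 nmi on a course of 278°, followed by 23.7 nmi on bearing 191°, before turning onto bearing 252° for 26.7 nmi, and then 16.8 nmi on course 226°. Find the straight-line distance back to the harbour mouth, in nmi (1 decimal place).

80.5 nmi

Leg 1 (278°, 28.6 nmi): east 28.6 sin 278° = -28.32, north 28.6 cos 278° = 3.98
Leg 2 (191°, 23.7 nmi): east 23.7 sin 191° = -4.52, north 23.7 cos 191° = -23.26
Leg 3 (252°, 26.7 nmi): east 26.7 sin 252° = -25.39, north 26.7 cos 252° = -8.25
Leg 4 (226°, 16.8 nmi): east 16.8 sin 226° = -12.08, north 16.8 cos 226° = -11.67
Net: -70.32 east, -39.21 north. Distance = √((-70.32)² + (-39.21)²) = 80.512 nmi.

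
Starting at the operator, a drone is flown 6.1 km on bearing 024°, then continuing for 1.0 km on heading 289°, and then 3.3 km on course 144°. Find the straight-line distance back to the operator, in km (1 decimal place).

4.7 km

Leg 1 (024°, 6.1 km): east 6.1 sin 24° = 2.48, north 6.1 cos 24° = 5.57
Leg 2 (289°, 1.0 km): east 1.0 sin 289° = -0.95, north 1.0 cos 289° = 0.33
Leg 3 (144°, 3.3 km): east 3.3 sin 144° = 1.94, north 3.3 cos 144° = -2.67
Net: 3.48 east, 3.23 north. Distance = √((3.48)² + (3.23)²) = 4.743 km.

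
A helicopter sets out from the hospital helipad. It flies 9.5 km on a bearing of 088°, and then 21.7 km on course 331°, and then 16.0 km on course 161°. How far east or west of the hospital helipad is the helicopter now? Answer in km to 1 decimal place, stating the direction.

4.2 km east

Leg 1 (088°, 9.5 km): east 9.5 sin 88° = 9.49, north 9.5 cos 88° = 0.33
Leg 2 (331°, 21.7 km): east 21.7 sin 331° = -10.52, north 21.7 cos 331° = 18.98
Leg 3 (161°, 16.0 km): east 16.0 sin 161° = 5.21, north 16.0 cos 161° = -15.13
Net east component: 4.18 km.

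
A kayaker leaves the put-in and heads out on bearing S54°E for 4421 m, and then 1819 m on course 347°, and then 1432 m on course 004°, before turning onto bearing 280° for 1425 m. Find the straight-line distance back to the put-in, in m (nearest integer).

2049 m

Leg 1 (S54°E, 4421 m): east 4421 sin 126° = 3576.66, north 4421 cos 126° = -2598.60
Leg 2 (347°, 1819 m): east 1819 sin 347° = -409.19, north 1819 cos 347° = 1772.38
Leg 3 (004°, 1432 m): east 1432 sin 4° = 99.89, north 1432 cos 4° = 1428.51
Leg 4 (280°, 1425 m): east 1425 sin 280° = -1403.35, north 1425 cos 280° = 247.45
Net: 1864.02 east, 849.74 north. Distance = √((1864.02)² + (849.74)²) = 2048.566 m.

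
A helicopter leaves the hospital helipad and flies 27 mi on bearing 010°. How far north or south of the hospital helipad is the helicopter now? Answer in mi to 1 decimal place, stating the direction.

26.6 mi north

Leg 1 (010°, 27 mi): east 27 sin 10° = 4.69, north 27 cos 10° = 26.59
Net north component: 26.59 mi.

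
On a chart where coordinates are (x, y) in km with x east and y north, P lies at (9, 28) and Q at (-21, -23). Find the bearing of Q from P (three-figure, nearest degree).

210°

Δeast = -21 − 9 = -30.00; Δnorth = -23 − 28 = -51.00.
Bearing = atan2(Δeast, Δnorth) mod 360° = 210.47° ≈ 210°.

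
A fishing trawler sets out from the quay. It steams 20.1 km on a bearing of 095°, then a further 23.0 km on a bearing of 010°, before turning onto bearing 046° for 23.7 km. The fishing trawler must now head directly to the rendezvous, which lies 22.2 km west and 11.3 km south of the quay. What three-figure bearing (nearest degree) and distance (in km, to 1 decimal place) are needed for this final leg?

232°, 79.8 km

Leg 1 (095°, 20.1 km): east 20.1 sin 95° = 20.02, north 20.1 cos 95° = -1.75
Leg 2 (010°, 23.0 km): east 23.0 sin 10° = 3.99, north 23.0 cos 10° = 22.65
Leg 3 (046°, 23.7 km): east 23.7 sin 46° = 17.05, north 23.7 cos 46° = 16.46
Current position: (41.07, 37.36). Target: (-22.2, -11.3). Remaining: Δeast = -63.27, Δnorth = -48.66.
Bearing = atan2(-63.27, -48.66) mod 360° = 232.43°; distance = √((-63.27)² + (-48.66)²) = 79.816 km.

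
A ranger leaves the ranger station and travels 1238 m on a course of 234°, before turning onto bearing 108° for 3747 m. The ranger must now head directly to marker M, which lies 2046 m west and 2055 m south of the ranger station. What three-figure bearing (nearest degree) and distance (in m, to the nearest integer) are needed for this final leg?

Leg 1 (234°, 1238 m): east 1238 sin 234° = -1001.56, north 1238 cos 234° = -727.68
Leg 2 (108°, 3747 m): east 3747 sin 108° = 3563.61, north 3747 cos 108° = -1157.89
Current position: (2562.05, -1885.56). Target: (-2046, -2055). Remaining: Δeast = -4608.05, Δnorth = -169.44.
Bearing = atan2(-4608.05, -169.44) mod 360° = 267.89°; distance = √((-4608.05)² + (-169.44)²) = 4611.160 m.

268°, 4611 m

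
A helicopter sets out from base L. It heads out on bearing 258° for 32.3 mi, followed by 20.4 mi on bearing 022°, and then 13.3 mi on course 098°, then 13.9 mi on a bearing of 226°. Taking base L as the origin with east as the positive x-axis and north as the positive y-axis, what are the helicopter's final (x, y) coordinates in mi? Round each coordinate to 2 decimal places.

(-20.78, 0.69)

Leg 1 (258°, 32.3 mi): east 32.3 sin 258° = -31.59, north 32.3 cos 258° = -6.72
Leg 2 (022°, 20.4 mi): east 20.4 sin 22° = 7.64, north 20.4 cos 22° = 18.91
Leg 3 (098°, 13.3 mi): east 13.3 sin 98° = 13.17, north 13.3 cos 98° = -1.85
Leg 4 (226°, 13.9 mi): east 13.9 sin 226° = -10.00, north 13.9 cos 226° = -9.66
Summing: -20.78 mi east, 0.69 mi north → (-20.78, 0.69).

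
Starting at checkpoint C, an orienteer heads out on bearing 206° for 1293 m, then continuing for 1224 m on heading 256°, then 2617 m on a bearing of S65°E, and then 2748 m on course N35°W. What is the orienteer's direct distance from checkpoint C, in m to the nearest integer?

1009 m

Leg 1 (206°, 1293 m): east 1293 sin 206° = -566.81, north 1293 cos 206° = -1162.14
Leg 2 (256°, 1224 m): east 1224 sin 256° = -1187.64, north 1224 cos 256° = -296.11
Leg 3 (S65°E, 2617 m): east 2617 sin 115° = 2371.81, north 2617 cos 115° = -1105.99
Leg 4 (N35°W, 2748 m): east 2748 sin 325° = -1576.19, north 2748 cos 325° = 2251.03
Net: -958.84 east, -313.22 north. Distance = √((-958.84)² + (-313.22)²) = 1008.698 m.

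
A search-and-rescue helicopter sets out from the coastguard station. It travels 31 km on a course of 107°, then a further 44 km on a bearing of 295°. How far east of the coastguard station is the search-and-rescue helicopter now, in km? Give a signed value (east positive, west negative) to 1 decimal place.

Leg 1 (107°, 31 km): east 31 sin 107° = 29.65, north 31 cos 107° = -9.06
Leg 2 (295°, 44 km): east 44 sin 295° = -39.88, north 44 cos 295° = 18.60
Net east component: -10.23 km.

-10.2 km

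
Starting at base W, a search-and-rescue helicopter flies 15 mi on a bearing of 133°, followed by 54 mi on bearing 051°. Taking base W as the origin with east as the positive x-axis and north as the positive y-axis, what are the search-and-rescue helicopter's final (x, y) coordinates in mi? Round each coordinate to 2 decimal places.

(52.94, 23.75)

Leg 1 (133°, 15 mi): east 15 sin 133° = 10.97, north 15 cos 133° = -10.23
Leg 2 (051°, 54 mi): east 54 sin 51° = 41.97, north 54 cos 51° = 33.98
Summing: 52.94 mi east, 23.75 mi north → (52.94, 23.75).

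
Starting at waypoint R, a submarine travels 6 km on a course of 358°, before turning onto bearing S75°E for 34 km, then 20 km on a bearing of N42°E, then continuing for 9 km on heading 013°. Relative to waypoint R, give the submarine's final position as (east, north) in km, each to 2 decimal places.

Leg 1 (358°, 6 km): east 6 sin 358° = -0.21, north 6 cos 358° = 6.00
Leg 2 (S75°E, 34 km): east 34 sin 105° = 32.84, north 34 cos 105° = -8.80
Leg 3 (N42°E, 20 km): east 20 sin 42° = 13.38, north 20 cos 42° = 14.86
Leg 4 (013°, 9 km): east 9 sin 13° = 2.02, north 9 cos 13° = 8.77
Summing: 48.04 km east, 20.83 km north → (48.04, 20.83).

(48.04, 20.83)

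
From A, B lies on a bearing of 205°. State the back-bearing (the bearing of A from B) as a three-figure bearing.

025°

Back-bearing = 205° − 180° = 025°.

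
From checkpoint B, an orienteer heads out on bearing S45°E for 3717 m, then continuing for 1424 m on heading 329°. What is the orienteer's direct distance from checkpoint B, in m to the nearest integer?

2361 m

Leg 1 (S45°E, 3717 m): east 3717 sin 135° = 2628.32, north 3717 cos 135° = -2628.32
Leg 2 (329°, 1424 m): east 1424 sin 329° = -733.41, north 1424 cos 329° = 1220.61
Net: 1894.90 east, -1407.71 north. Distance = √((1894.90)² + (-1407.71)²) = 2360.572 m.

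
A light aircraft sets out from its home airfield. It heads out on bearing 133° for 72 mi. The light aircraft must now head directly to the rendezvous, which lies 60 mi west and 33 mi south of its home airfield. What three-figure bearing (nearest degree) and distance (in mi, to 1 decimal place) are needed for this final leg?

278°, 113.8 mi

Leg 1 (133°, 72 mi): east 72 sin 133° = 52.66, north 72 cos 133° = -49.10
Current position: (52.66, -49.10). Target: (-60, -33). Remaining: Δeast = -112.66, Δnorth = 16.10.
Bearing = atan2(-112.66, 16.10) mod 360° = 278.14°; distance = √((-112.66)² + (16.10)²) = 113.803 mi.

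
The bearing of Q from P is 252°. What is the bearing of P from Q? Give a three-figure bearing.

Back-bearing = 252° − 180° = 072°.

072°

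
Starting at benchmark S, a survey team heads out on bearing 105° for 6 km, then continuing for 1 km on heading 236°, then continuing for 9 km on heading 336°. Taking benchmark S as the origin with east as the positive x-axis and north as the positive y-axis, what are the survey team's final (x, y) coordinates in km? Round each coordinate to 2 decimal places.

(1.31, 6.11)

Leg 1 (105°, 6 km): east 6 sin 105° = 5.80, north 6 cos 105° = -1.55
Leg 2 (236°, 1 km): east 1 sin 236° = -0.83, north 1 cos 236° = -0.56
Leg 3 (336°, 9 km): east 9 sin 336° = -3.66, north 9 cos 336° = 8.22
Summing: 1.31 km east, 6.11 km north → (1.31, 6.11).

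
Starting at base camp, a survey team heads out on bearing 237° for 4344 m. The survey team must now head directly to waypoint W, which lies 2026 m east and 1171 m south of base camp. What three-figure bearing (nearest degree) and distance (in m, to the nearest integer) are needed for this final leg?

Leg 1 (237°, 4344 m): east 4344 sin 237° = -3643.18, north 4344 cos 237° = -2365.91
Current position: (-3643.18, -2365.91). Target: (2026, -1171). Remaining: Δeast = 5669.18, Δnorth = 1194.91.
Bearing = atan2(5669.18, 1194.91) mod 360° = 78.10°; distance = √((5669.18)² + (1194.91)²) = 5793.744 m.

078°, 5794 m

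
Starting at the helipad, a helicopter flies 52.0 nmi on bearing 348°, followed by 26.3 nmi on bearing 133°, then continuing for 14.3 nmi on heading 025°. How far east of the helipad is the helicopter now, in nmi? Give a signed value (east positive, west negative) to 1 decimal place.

Leg 1 (348°, 52.0 nmi): east 52.0 sin 348° = -10.81, north 52.0 cos 348° = 50.86
Leg 2 (133°, 26.3 nmi): east 26.3 sin 133° = 19.23, north 26.3 cos 133° = -17.94
Leg 3 (025°, 14.3 nmi): east 14.3 sin 25° = 6.04, north 14.3 cos 25° = 12.96
Net east component: 14.47 nmi.

14.5 nmi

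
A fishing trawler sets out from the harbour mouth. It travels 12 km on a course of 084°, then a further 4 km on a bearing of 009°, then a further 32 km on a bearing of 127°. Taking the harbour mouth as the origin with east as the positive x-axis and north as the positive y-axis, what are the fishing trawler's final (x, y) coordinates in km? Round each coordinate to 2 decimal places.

(38.12, -14.05)

Leg 1 (084°, 12 km): east 12 sin 84° = 11.93, north 12 cos 84° = 1.25
Leg 2 (009°, 4 km): east 4 sin 9° = 0.63, north 4 cos 9° = 3.95
Leg 3 (127°, 32 km): east 32 sin 127° = 25.56, north 32 cos 127° = -19.26
Summing: 38.12 km east, -14.05 km north → (38.12, -14.05).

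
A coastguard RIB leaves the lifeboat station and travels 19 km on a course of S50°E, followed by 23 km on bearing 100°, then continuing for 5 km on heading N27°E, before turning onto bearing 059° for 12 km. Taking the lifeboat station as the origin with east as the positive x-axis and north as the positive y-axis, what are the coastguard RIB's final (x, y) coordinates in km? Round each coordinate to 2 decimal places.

(49.76, -5.57)

Leg 1 (S50°E, 19 km): east 19 sin 130° = 14.55, north 19 cos 130° = -12.21
Leg 2 (100°, 23 km): east 23 sin 100° = 22.65, north 23 cos 100° = -3.99
Leg 3 (N27°E, 5 km): east 5 sin 27° = 2.27, north 5 cos 27° = 4.46
Leg 4 (059°, 12 km): east 12 sin 59° = 10.29, north 12 cos 59° = 6.18
Summing: 49.76 km east, -5.57 km north → (49.76, -5.57).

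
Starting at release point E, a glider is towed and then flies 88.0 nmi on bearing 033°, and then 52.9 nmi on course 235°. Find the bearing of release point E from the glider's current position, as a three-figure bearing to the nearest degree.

186°

Leg 1 (033°, 88.0 nmi): east 88.0 sin 33° = 47.93, north 88.0 cos 33° = 73.80
Leg 2 (235°, 52.9 nmi): east 52.9 sin 235° = -43.33, north 52.9 cos 235° = -30.34
Net displacement: 4.60 east, 43.46 north. Direction back to start is (-4.60, -43.46): bearing = atan2(-4.60, -43.46) mod 360° = 186.04° ≈ 186°.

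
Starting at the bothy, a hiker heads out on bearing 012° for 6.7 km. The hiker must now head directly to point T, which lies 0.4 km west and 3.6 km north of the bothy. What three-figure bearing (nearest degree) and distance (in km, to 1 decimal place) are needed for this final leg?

211°, 3.5 km

Leg 1 (012°, 6.7 km): east 6.7 sin 12° = 1.39, north 6.7 cos 12° = 6.55
Current position: (1.39, 6.55). Target: (-0.4, 3.6). Remaining: Δeast = -1.79, Δnorth = -2.95.
Bearing = atan2(-1.79, -2.95) mod 360° = 211.26°; distance = √((-1.79)² + (-2.95)²) = 3.455 km.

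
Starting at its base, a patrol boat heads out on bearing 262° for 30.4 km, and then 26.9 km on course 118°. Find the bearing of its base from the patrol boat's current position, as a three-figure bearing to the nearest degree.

021°

Leg 1 (262°, 30.4 km): east 30.4 sin 262° = -30.10, north 30.4 cos 262° = -4.23
Leg 2 (118°, 26.9 km): east 26.9 sin 118° = 23.75, north 26.9 cos 118° = -12.63
Net displacement: -6.35 east, -16.86 north. Direction back to start is (6.35, 16.86): bearing = atan2(6.35, 16.86) mod 360° = 20.65° ≈ 021°.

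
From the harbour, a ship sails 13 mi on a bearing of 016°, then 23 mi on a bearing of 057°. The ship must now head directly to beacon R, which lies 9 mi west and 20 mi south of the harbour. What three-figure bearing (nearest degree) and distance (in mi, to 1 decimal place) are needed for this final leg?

Leg 1 (016°, 13 mi): east 13 sin 16° = 3.58, north 13 cos 16° = 12.50
Leg 2 (057°, 23 mi): east 23 sin 57° = 19.29, north 23 cos 57° = 12.53
Current position: (22.87, 25.02). Target: (-9, -20). Remaining: Δeast = -31.87, Δnorth = -45.02.
Bearing = atan2(-31.87, -45.02) mod 360° = 215.30°; distance = √((-31.87)² + (-45.02)²) = 55.163 mi.

215°, 55.2 mi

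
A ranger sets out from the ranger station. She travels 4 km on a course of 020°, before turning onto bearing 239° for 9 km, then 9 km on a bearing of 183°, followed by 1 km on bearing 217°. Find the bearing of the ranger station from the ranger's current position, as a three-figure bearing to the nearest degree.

035°

Leg 1 (020°, 4 km): east 4 sin 20° = 1.37, north 4 cos 20° = 3.76
Leg 2 (239°, 9 km): east 9 sin 239° = -7.71, north 9 cos 239° = -4.64
Leg 3 (183°, 9 km): east 9 sin 183° = -0.47, north 9 cos 183° = -8.99
Leg 4 (217°, 1 km): east 1 sin 217° = -0.60, north 1 cos 217° = -0.80
Net displacement: -7.42 east, -10.66 north. Direction back to start is (7.42, 10.66): bearing = atan2(7.42, 10.66) mod 360° = 34.83° ≈ 035°.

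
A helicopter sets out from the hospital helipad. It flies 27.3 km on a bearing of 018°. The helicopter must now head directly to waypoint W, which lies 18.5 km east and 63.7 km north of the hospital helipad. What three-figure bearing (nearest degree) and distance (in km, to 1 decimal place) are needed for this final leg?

015°, 39.1 km

Leg 1 (018°, 27.3 km): east 27.3 sin 18° = 8.44, north 27.3 cos 18° = 25.96
Current position: (8.44, 25.96). Target: (18.5, 63.7). Remaining: Δeast = 10.06, Δnorth = 37.74.
Bearing = atan2(10.06, 37.74) mod 360° = 14.93°; distance = √((10.06)² + (37.74)²) = 39.055 km.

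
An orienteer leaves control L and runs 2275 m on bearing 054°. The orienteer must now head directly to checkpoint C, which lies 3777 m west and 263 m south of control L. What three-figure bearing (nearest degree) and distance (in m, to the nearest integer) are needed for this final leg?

Leg 1 (054°, 2275 m): east 2275 sin 54° = 1840.51, north 2275 cos 54° = 1337.21
Current position: (1840.51, 1337.21). Target: (-3777, -263). Remaining: Δeast = -5617.51, Δnorth = -1600.21.
Bearing = atan2(-5617.51, -1600.21) mod 360° = 254.10°; distance = √((-5617.51)² + (-1600.21)²) = 5840.988 m.

254°, 5841 m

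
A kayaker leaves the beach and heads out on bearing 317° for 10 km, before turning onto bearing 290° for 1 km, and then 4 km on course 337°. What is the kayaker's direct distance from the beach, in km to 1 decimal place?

Leg 1 (317°, 10 km): east 10 sin 317° = -6.82, north 10 cos 317° = 7.31
Leg 2 (290°, 1 km): east 1 sin 290° = -0.94, north 1 cos 290° = 0.34
Leg 3 (337°, 4 km): east 4 sin 337° = -1.56, north 4 cos 337° = 3.68
Net: -9.32 east, 11.34 north. Distance = √((-9.32)² + (11.34)²) = 14.678 km.

14.7 km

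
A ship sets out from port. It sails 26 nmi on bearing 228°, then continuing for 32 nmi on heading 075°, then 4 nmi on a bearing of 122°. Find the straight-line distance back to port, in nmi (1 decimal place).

Leg 1 (228°, 26 nmi): east 26 sin 228° = -19.32, north 26 cos 228° = -17.40
Leg 2 (075°, 32 nmi): east 32 sin 75° = 30.91, north 32 cos 75° = 8.28
Leg 3 (122°, 4 nmi): east 4 sin 122° = 3.39, north 4 cos 122° = -2.12
Net: 14.98 east, -11.23 north. Distance = √((14.98)² + (-11.23)²) = 18.725 nmi.

18.7 nmi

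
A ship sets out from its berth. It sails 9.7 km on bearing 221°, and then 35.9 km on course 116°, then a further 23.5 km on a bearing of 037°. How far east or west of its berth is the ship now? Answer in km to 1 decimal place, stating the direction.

40.0 km east

Leg 1 (221°, 9.7 km): east 9.7 sin 221° = -6.36, north 9.7 cos 221° = -7.32
Leg 2 (116°, 35.9 km): east 35.9 sin 116° = 32.27, north 35.9 cos 116° = -15.74
Leg 3 (037°, 23.5 km): east 23.5 sin 37° = 14.14, north 23.5 cos 37° = 18.77
Net east component: 40.05 km.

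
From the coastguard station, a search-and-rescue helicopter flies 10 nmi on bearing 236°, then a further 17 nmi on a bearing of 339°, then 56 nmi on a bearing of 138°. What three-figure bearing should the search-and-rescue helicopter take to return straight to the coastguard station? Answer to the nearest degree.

324°

Leg 1 (236°, 10 nmi): east 10 sin 236° = -8.29, north 10 cos 236° = -5.59
Leg 2 (339°, 17 nmi): east 17 sin 339° = -6.09, north 17 cos 339° = 15.87
Leg 3 (138°, 56 nmi): east 56 sin 138° = 37.47, north 56 cos 138° = -41.62
Net displacement: 23.09 east, -31.34 north. Direction back to start is (-23.09, 31.34): bearing = atan2(-23.09, 31.34) mod 360° = 323.62° ≈ 324°.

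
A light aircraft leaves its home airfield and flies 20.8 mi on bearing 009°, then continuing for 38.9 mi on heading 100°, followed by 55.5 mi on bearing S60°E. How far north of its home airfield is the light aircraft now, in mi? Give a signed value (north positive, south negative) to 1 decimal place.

Leg 1 (009°, 20.8 mi): east 20.8 sin 9° = 3.25, north 20.8 cos 9° = 20.54
Leg 2 (100°, 38.9 mi): east 38.9 sin 100° = 38.31, north 38.9 cos 100° = -6.75
Leg 3 (S60°E, 55.5 mi): east 55.5 sin 120° = 48.06, north 55.5 cos 120° = -27.75
Net north component: -13.96 mi.

-14.0 mi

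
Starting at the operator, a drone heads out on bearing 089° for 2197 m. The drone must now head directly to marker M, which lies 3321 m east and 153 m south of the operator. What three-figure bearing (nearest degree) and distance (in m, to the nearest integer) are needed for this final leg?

100°, 1141 m

Leg 1 (089°, 2197 m): east 2197 sin 89° = 2196.67, north 2197 cos 89° = 38.34
Current position: (2196.67, 38.34). Target: (3321, -153). Remaining: Δeast = 1124.33, Δnorth = -191.34.
Bearing = atan2(1124.33, -191.34) mod 360° = 99.66°; distance = √((1124.33)² + (-191.34)²) = 1140.500 m.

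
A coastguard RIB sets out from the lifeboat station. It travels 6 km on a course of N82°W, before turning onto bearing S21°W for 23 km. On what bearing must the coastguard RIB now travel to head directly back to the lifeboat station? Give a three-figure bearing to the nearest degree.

035°

Leg 1 (N82°W, 6 km): east 6 sin 278° = -5.94, north 6 cos 278° = 0.84
Leg 2 (S21°W, 23 km): east 23 sin 201° = -8.24, north 23 cos 201° = -21.47
Net displacement: -14.18 east, -20.64 north. Direction back to start is (14.18, 20.64): bearing = atan2(14.18, 20.64) mod 360° = 34.50° ≈ 035°.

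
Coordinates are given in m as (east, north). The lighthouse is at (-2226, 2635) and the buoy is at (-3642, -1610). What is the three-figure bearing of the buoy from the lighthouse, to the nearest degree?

Δeast = -3642 − -2226 = -1416.00; Δnorth = -1610 − 2635 = -4245.00.
Bearing = atan2(Δeast, Δnorth) mod 360° = 198.45° ≈ 198°.

198°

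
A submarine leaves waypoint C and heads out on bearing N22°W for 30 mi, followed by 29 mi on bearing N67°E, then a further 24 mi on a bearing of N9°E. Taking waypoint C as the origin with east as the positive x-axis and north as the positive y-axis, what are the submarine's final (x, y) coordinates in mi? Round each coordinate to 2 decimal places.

(19.21, 62.85)

Leg 1 (N22°W, 30 mi): east 30 sin 338° = -11.24, north 30 cos 338° = 27.82
Leg 2 (N67°E, 29 mi): east 29 sin 67° = 26.69, north 29 cos 67° = 11.33
Leg 3 (N9°E, 24 mi): east 24 sin 9° = 3.75, north 24 cos 9° = 23.70
Summing: 19.21 mi east, 62.85 mi north → (19.21, 62.85).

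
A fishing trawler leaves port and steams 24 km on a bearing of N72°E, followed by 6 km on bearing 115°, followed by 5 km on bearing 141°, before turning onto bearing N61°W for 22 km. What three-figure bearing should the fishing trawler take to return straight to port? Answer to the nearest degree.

226°

Leg 1 (N72°E, 24 km): east 24 sin 72° = 22.83, north 24 cos 72° = 7.42
Leg 2 (115°, 6 km): east 6 sin 115° = 5.44, north 6 cos 115° = -2.54
Leg 3 (141°, 5 km): east 5 sin 141° = 3.15, north 5 cos 141° = -3.89
Leg 4 (N61°W, 22 km): east 22 sin 299° = -19.24, north 22 cos 299° = 10.67
Net displacement: 12.17 east, 11.66 north. Direction back to start is (-12.17, -11.66): bearing = atan2(-12.17, -11.66) mod 360° = 226.22° ≈ 226°.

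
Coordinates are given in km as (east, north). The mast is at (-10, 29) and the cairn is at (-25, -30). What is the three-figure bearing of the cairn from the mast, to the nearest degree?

Δeast = -25 − -10 = -15.00; Δnorth = -30 − 29 = -59.00.
Bearing = atan2(Δeast, Δnorth) mod 360° = 194.26° ≈ 194°.

194°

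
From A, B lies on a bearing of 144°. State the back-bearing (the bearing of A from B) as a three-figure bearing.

Back-bearing = 144° + 180° = 324°.

324°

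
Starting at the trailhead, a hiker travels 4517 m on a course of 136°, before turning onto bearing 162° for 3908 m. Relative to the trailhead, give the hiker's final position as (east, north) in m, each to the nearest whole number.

(4345, -6966)

Leg 1 (136°, 4517 m): east 4517 sin 136° = 3137.77, north 4517 cos 136° = -3249.26
Leg 2 (162°, 3908 m): east 3908 sin 162° = 1207.64, north 3908 cos 162° = -3716.73
Summing: 4345.41 m east, -6965.99 m north → (4345, -6966).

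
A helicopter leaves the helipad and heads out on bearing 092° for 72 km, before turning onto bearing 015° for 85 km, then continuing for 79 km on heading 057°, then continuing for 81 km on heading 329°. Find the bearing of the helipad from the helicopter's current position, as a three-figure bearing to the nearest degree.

Leg 1 (092°, 72 km): east 72 sin 92° = 71.96, north 72 cos 92° = -2.51
Leg 2 (015°, 85 km): east 85 sin 15° = 22.00, north 85 cos 15° = 82.10
Leg 3 (057°, 79 km): east 79 sin 57° = 66.25, north 79 cos 57° = 43.03
Leg 4 (329°, 81 km): east 81 sin 329° = -41.72, north 81 cos 329° = 69.43
Net displacement: 118.49 east, 192.05 north. Direction back to start is (-118.49, -192.05): bearing = atan2(-118.49, -192.05) mod 360° = 211.67° ≈ 212°.

212°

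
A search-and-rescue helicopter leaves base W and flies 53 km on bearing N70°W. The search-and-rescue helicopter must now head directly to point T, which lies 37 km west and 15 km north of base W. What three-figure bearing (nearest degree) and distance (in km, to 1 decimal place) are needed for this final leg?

104°, 13.2 km

Leg 1 (N70°W, 53 km): east 53 sin 290° = -49.80, north 53 cos 290° = 18.13
Current position: (-49.80, 18.13). Target: (-37, 15). Remaining: Δeast = 12.80, Δnorth = -3.13.
Bearing = atan2(12.80, -3.13) mod 360° = 103.72°; distance = √((12.80)² + (-3.13)²) = 13.180 km.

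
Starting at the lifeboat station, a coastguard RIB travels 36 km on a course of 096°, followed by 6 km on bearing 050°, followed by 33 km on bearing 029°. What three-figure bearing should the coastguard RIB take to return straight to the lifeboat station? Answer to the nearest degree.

Leg 1 (096°, 36 km): east 36 sin 96° = 35.80, north 36 cos 96° = -3.76
Leg 2 (050°, 6 km): east 6 sin 50° = 4.60, north 6 cos 50° = 3.86
Leg 3 (029°, 33 km): east 33 sin 29° = 16.00, north 33 cos 29° = 28.86
Net displacement: 56.40 east, 28.96 north. Direction back to start is (-56.40, -28.96): bearing = atan2(-56.40, -28.96) mod 360° = 242.82° ≈ 243°.

243°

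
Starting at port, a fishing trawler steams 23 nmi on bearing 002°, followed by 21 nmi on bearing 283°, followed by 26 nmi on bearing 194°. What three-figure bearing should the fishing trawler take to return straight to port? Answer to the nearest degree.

095°

Leg 1 (002°, 23 nmi): east 23 sin 2° = 0.80, north 23 cos 2° = 22.99
Leg 2 (283°, 21 nmi): east 21 sin 283° = -20.46, north 21 cos 283° = 4.72
Leg 3 (194°, 26 nmi): east 26 sin 194° = -6.29, north 26 cos 194° = -25.23
Net displacement: -25.95 east, 2.48 north. Direction back to start is (25.95, -2.48): bearing = atan2(25.95, -2.48) mod 360° = 95.46° ≈ 095°.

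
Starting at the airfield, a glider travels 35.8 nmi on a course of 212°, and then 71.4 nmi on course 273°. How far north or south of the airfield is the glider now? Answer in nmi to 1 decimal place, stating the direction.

Leg 1 (212°, 35.8 nmi): east 35.8 sin 212° = -18.97, north 35.8 cos 212° = -30.36
Leg 2 (273°, 71.4 nmi): east 71.4 sin 273° = -71.30, north 71.4 cos 273° = 3.74
Net north component: -26.62 nmi.

26.6 nmi south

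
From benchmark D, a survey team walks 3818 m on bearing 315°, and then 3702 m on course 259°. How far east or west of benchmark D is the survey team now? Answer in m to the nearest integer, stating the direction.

Leg 1 (315°, 3818 m): east 3818 sin 315° = -2699.73, north 3818 cos 315° = 2699.73
Leg 2 (259°, 3702 m): east 3702 sin 259° = -3633.98, north 3702 cos 259° = -706.37
Net east component: -6333.72 m.

6334 m west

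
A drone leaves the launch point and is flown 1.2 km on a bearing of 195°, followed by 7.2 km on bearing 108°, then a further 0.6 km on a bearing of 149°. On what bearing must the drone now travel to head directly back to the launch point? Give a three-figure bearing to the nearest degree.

300°

Leg 1 (195°, 1.2 km): east 1.2 sin 195° = -0.31, north 1.2 cos 195° = -1.16
Leg 2 (108°, 7.2 km): east 7.2 sin 108° = 6.85, north 7.2 cos 108° = -2.22
Leg 3 (149°, 0.6 km): east 0.6 sin 149° = 0.31, north 0.6 cos 149° = -0.51
Net displacement: 6.85 east, -3.90 north. Direction back to start is (-6.85, 3.90): bearing = atan2(-6.85, 3.90) mod 360° = 299.66° ≈ 300°.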